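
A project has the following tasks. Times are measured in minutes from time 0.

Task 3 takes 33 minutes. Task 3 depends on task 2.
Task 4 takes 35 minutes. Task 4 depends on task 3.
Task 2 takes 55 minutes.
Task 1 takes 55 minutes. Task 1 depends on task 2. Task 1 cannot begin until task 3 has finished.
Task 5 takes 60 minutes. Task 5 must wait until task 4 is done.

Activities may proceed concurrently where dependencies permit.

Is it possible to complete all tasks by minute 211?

Task 2 can start immediately at minute 0; it finishes at minute 55.
After task 2 (finishes minute 55), task 3 can start at minute 55 and finishes at minute 88.
Task 4 waits on task 3 (finishes minute 88), so it starts at minute 88 and finishes at 88 + 35 = minute 123.
Task 5 waits on task 4 (finishes minute 123), so it starts at minute 123 and finishes at 123 + 60 = minute 183.
Task 1 needs all of task 2 (finishes minute 55); task 3 (finishes minute 88). That puts its earliest start at minute 88; it finishes at 88 + 55 = minute 143.
Every task is finished by minute 183, which is no later than the deadline of 211, so the schedule is feasible.

Yes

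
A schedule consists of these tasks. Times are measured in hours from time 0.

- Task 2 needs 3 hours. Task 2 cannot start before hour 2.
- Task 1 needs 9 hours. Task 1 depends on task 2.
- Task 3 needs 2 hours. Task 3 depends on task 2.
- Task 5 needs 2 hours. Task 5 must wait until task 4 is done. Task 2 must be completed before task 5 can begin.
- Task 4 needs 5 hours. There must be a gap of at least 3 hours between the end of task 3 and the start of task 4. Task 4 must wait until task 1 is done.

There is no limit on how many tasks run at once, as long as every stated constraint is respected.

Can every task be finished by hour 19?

No

After its own release at hour 2, task 2 can start at hour 2 and finishes at hour 5.
Task 3 waits on task 2 (finishes hour 5), so it starts at hour 5 and finishes at 5 + 2 = hour 7.
After task 2 (finishes hour 5), task 1 can start at hour 5 and finishes at hour 14.
Task 4 cannot start until task 3 (finishes hour 7, plus 3-hour gap → hour 10); task 1 (finishes hour 14). The controlling bound is hour 14, so task 4 finishes at 14 + 5 = hour 19.
For task 5: task 4 (finishes hour 19); task 2 (finishes hour 5). Taking the maximum gives a start of hour 19, and it finishes at 19 + 2 = hour 21.
The earliest everything can be done is hour 21, which is after the deadline of 19, so it is not possible.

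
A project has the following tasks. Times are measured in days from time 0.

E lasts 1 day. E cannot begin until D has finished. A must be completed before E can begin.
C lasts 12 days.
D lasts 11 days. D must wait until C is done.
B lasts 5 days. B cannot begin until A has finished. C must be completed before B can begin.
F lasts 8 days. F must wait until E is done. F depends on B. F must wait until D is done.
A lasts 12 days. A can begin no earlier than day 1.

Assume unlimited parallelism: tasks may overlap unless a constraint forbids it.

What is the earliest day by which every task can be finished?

32

C has no prerequisites, so it starts at day 0 and finishes at day 12.
D cannot begin until C (finishes day 12). It runs from day 12 to 12 + 11 = day 23.
A waits on its own release at day 1, so it starts at day 1 and finishes at 1 + 12 = day 13.
E has to wait for D (finishes day 23); A (finishes day 13). The latest of these is day 23, so E runs day 23 to 23 + 1 = day 24.
B cannot start until A (finishes day 13); C (finishes day 12). The controlling bound is day 13, so B finishes at 13 + 5 = day 18.
For F: E (finishes day 24); B (finishes day 18); D (finishes day 23). Taking the maximum gives a start of day 24, and it finishes at 24 + 8 = day 32.
All tasks are finished once the last one completes. Finish times: A at 13, B at 18, C at 12, D at 23, E at 24, F at 32. The latest is day 32.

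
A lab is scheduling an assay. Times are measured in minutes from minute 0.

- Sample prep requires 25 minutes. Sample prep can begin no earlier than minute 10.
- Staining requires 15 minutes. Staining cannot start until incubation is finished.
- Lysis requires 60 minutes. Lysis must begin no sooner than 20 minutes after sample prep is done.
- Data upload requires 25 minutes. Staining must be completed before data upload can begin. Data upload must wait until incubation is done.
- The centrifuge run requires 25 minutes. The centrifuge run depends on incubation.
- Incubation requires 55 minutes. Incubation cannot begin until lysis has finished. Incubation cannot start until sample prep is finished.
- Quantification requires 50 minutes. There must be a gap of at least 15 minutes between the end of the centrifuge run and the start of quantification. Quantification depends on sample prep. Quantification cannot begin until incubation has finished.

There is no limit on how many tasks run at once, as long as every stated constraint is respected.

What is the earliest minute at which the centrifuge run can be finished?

195

Sample prep waits on its own release at minute 10, so it starts at minute 10 and finishes at 10 + 25 = minute 35.
Lysis cannot begin until sample prep (finishes minute 35, plus 20-minute gap → minute 55). It runs from minute 55 to 55 + 60 = minute 115.
Incubation has to wait for lysis (finishes minute 115); sample prep (finishes minute 35). The latest of these is minute 115, so incubation runs minute 115 to 115 + 55 = minute 170.
After incubation (finishes minute 170), the centrifuge run can start at minute 170 and finishes at minute 195.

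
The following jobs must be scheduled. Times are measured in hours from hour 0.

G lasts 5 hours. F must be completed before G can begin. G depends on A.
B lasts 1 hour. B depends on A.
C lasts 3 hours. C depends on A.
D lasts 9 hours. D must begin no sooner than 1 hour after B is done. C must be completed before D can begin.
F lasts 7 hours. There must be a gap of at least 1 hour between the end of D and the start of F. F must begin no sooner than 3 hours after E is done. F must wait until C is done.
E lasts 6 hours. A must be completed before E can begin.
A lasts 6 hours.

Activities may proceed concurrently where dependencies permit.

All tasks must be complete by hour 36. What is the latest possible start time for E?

Nothing follows G; the deadline of hour 36 is its only limit. It must start by 36 − 5 = hour 31.
F has to be done before G (must start by hour 31). That means finishing by hour 31, i.e. starting by 31 − 7 = hour 24.
Since F (must start by hour 24, minus 3-hour gap → hour 21) depends on it, E must finish by hour 21. Backing off its 6-hour duration gives a latest start of hour 15.

15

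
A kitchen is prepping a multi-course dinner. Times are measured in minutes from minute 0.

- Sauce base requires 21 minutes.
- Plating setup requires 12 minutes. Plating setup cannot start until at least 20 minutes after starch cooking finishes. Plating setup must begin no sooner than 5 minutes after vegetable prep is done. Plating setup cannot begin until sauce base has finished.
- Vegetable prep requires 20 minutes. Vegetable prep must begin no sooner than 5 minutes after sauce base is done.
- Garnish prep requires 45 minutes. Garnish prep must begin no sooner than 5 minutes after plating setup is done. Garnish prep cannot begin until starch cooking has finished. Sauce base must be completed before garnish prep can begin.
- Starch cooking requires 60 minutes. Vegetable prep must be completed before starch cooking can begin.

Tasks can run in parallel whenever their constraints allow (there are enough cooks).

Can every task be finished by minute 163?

No

Sauce base can start immediately at minute 0; it finishes at minute 21.
Vegetable prep waits on sauce base (finishes minute 21, plus 5-minute gap → minute 26), so it starts at minute 26 and finishes at 26 + 20 = minute 46.
Starch cooking waits on vegetable prep (finishes minute 46), so it starts at minute 46 and finishes at 46 + 60 = minute 106.
Plating setup has to wait for starch cooking (finishes minute 106, plus 20-minute gap → minute 126); vegetable prep (finishes minute 46, plus 5-minute gap → minute 51); sauce base (finishes minute 21). The latest of these is minute 126, so plating setup runs minute 126 to 126 + 12 = minute 138.
Garnish prep has to wait for plating setup (finishes minute 138, plus 5-minute gap → minute 143); starch cooking (finishes minute 106); sauce base (finishes minute 21). The latest of these is minute 143, so garnish prep runs minute 143 to 143 + 45 = minute 188.
The earliest everything can be done is minute 188, which is after the deadline of 163, so it is not possible.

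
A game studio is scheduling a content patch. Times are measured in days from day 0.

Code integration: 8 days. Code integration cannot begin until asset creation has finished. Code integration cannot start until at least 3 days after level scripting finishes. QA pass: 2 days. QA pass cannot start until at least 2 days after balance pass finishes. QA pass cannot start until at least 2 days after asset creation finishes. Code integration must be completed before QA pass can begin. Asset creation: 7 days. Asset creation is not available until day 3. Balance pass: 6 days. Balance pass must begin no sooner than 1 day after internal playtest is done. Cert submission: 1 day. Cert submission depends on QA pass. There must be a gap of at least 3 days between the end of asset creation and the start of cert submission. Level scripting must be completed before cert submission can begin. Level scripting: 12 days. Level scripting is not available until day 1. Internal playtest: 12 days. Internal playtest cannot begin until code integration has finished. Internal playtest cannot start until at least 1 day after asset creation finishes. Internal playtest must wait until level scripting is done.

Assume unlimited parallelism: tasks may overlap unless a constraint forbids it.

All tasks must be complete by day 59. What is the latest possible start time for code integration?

Nothing follows cert submission; the deadline of day 59 is its only limit. It must start by 59 − 1 = day 58.
Since cert submission (must start by day 58) depends on it, QA pass must finish by day 58. Backing off its 2-day duration gives a latest start of day 56.
Balance pass has to be done before QA pass (must start by day 56, minus 2-day gap → day 54). That means finishing by day 54, i.e. starting by 54 − 6 = day 48.
Internal playtest must finish before balance pass (must start by day 48, minus 1-day gap → day 47). With a 12-day duration, internal playtest must start by 47 − 12 = day 35.
For code integration: internal playtest (must start by day 35); QA pass (must start by day 56). The most restrictive is day 35; with an 8-day duration, code integration must start by day 27.

27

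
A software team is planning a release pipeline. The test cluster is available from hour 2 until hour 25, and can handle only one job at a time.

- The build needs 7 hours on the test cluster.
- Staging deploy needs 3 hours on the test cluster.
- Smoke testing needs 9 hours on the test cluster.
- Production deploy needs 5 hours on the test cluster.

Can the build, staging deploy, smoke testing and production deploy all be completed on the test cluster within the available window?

No

The test cluster window is 25 − 2 = 23 hours.
Running back to back, the jobs need 7 + 3 + 9 + 5 = 24 hours on the test cluster.
Since 24 > 23, they cannot all fit.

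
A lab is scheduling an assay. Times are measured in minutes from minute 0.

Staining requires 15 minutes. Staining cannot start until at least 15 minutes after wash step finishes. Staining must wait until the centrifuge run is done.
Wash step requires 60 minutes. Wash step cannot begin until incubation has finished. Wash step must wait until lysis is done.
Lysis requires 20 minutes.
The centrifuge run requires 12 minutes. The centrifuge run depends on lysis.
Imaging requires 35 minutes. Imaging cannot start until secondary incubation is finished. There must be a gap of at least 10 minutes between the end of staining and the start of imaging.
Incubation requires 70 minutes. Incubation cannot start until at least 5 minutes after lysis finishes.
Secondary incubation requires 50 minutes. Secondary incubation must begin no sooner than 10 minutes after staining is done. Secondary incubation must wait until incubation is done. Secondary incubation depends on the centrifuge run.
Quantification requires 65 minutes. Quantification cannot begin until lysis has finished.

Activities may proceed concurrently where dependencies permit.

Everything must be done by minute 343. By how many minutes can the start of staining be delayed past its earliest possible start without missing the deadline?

Lysis has no prerequisites, so it starts at minute 0 and finishes at minute 20.
The centrifuge run cannot begin until lysis (finishes minute 20). It runs from minute 20 to 20 + 12 = minute 32.
After lysis (finishes minute 20, plus 5-minute gap → minute 25), incubation can start at minute 25 and finishes at minute 95.
Wash step has to wait for incubation (finishes minute 95); lysis (finishes minute 20). The latest of these is minute 95, so wash step runs minute 95 to 95 + 60 = minute 155.
Staining has to wait for wash step (finishes minute 155, plus 15-minute gap → minute 170); the centrifuge run (finishes minute 32). The latest of these is minute 170, so staining runs minute 170 to 170 + 15 = minute 185.

Working backward from the deadline:
Imaging has no dependents, so it just needs to finish by minute 343. Starting by 343 − 35 = minute 308 achieves that.
Secondary incubation must finish before imaging (must start by minute 308). With a 50-minute duration, secondary incubation must start by 308 − 50 = minute 258.
Staining has several dependents: secondary incubation (must start by minute 258, minus 10-minute gap → minute 248); imaging (must start by minute 308, minus 10-minute gap → minute 298). The earliest of those limits is minute 248, so staining must start by 248 − 15 = minute 233.
So staining can start as early as minute 170 and as late as minute 233, giving 233 − 170 = 63 minutes of slack.

63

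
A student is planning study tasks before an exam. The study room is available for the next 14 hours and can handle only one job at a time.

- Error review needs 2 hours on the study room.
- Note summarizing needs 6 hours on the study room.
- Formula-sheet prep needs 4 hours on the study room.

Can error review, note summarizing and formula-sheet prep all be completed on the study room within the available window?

Running back to back, the jobs need 2 + 6 + 4 = 12 hours on the study room.
Since 12 ≤ 14, they fit within the window.

Yes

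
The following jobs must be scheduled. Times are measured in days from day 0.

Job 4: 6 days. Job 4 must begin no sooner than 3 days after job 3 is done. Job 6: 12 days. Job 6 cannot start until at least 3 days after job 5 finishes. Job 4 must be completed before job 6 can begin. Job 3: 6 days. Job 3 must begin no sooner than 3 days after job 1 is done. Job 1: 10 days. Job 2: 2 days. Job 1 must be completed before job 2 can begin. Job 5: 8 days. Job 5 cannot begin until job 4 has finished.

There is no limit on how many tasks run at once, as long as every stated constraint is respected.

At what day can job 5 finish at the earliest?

Nothing blocks job 1, so it runs from day 0 to day 10.
Job 3 cannot begin until job 1 (finishes day 10, plus 3-day gap → day 13). It runs from day 13 to 13 + 6 = day 19.
Job 4 waits on job 3 (finishes day 19, plus 3-day gap → day 22), so it starts at day 22 and finishes at 22 + 6 = day 28.
Job 5 cannot begin until job 4 (finishes day 28). It runs from day 28 to 28 + 8 = day 36.

36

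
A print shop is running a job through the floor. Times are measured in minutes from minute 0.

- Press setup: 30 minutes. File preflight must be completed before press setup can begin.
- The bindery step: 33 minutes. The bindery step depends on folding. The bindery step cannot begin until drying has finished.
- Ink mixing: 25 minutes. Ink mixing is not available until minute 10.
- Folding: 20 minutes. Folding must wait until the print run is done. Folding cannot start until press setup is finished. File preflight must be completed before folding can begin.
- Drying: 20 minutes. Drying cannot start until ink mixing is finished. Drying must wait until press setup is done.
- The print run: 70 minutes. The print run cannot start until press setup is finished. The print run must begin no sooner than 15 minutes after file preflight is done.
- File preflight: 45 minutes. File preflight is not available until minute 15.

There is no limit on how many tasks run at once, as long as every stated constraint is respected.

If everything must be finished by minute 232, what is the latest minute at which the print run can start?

109

To finish by minute 232, the bindery step (duration 33) must start no later than minute 199.
Since the bindery step (must start by minute 199) depends on it, folding must finish by minute 199. Backing off its 20-minute duration gives a latest start of minute 179.
The print run must finish before folding (must start by minute 179). With a 70-minute duration, the print run must start by 179 − 70 = minute 109.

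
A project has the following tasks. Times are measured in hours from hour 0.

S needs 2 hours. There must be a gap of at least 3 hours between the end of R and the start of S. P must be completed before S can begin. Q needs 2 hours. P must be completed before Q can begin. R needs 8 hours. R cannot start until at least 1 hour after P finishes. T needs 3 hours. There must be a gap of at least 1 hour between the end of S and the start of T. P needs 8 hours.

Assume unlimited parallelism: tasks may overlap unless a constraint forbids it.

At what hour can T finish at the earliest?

Nothing blocks P, so it runs from hour 0 to hour 8.
R cannot begin until P (finishes hour 8, plus 1-hour gap → hour 9). It runs from hour 9 to 9 + 8 = hour 17.
S has to wait for R (finishes hour 17, plus 3-hour gap → hour 20); P (finishes hour 8). The latest of these is hour 20, so S runs hour 20 to 20 + 2 = hour 22.
After S (finishes hour 22, plus 1-hour gap → hour 23), T can start at hour 23 and finishes at hour 26.

26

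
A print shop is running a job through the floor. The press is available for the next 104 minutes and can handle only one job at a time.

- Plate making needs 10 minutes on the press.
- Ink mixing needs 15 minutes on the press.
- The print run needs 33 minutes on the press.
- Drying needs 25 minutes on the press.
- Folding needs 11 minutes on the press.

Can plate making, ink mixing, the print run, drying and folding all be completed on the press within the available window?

Running back to back, the jobs need 10 + 15 + 33 + 25 + 11 = 94 minutes on the press.
Since 94 ≤ 104, they fit within the window.

Yes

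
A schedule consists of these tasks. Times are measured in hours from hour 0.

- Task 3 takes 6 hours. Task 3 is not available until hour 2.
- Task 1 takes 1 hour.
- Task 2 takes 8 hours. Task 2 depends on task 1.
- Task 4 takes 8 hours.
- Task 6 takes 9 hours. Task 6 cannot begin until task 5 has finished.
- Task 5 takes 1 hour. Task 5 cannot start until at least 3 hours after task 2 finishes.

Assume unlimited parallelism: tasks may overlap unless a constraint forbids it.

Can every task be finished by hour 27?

Task 4 can start immediately at hour 0; it finishes at hour 8.
Task 3 cannot begin until its own release at hour 2. It runs from hour 2 to 2 + 6 = hour 8.
Nothing blocks task 1, so it runs from hour 0 to hour 1.
Task 2 cannot begin until task 1 (finishes hour 1). It runs from hour 1 to 1 + 8 = hour 9.
After task 2 (finishes hour 9, plus 3-hour gap → hour 12), task 5 can start at hour 12 and finishes at hour 13.
After task 5 (finishes hour 13), task 6 can start at hour 13 and finishes at hour 22.
Every task is finished by hour 22, which is no later than the deadline of 27, so the schedule is feasible.

Yes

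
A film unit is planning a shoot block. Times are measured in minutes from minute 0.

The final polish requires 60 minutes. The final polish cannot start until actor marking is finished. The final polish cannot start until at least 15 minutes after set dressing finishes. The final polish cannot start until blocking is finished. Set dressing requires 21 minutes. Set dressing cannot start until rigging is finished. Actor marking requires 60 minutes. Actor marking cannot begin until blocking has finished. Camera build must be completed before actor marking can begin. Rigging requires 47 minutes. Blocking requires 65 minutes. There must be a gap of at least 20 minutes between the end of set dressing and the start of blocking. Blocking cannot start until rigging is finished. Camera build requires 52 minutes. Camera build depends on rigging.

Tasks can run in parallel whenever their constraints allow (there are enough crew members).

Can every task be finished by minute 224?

No

Rigging can start immediately at minute 0; it finishes at minute 47.
Camera build waits on rigging (finishes minute 47), so it starts at minute 47 and finishes at 47 + 52 = minute 99.
After rigging (finishes minute 47), set dressing can start at minute 47 and finishes at minute 68.
Blocking cannot start until set dressing (finishes minute 68, plus 20-minute gap → minute 88); rigging (finishes minute 47). The controlling bound is minute 88, so blocking finishes at 88 + 65 = minute 153.
Actor marking cannot start until blocking (finishes minute 153); camera build (finishes minute 99). The controlling bound is minute 153, so actor marking finishes at 153 + 60 = minute 213.
The final polish cannot start until actor marking (finishes minute 213); set dressing (finishes minute 68, plus 15-minute gap → minute 83); blocking (finishes minute 153). The controlling bound is minute 213, so the final polish finishes at 213 + 60 = minute 273.
The earliest everything can be done is minute 273, which is after the deadline of 224, so it is not possible.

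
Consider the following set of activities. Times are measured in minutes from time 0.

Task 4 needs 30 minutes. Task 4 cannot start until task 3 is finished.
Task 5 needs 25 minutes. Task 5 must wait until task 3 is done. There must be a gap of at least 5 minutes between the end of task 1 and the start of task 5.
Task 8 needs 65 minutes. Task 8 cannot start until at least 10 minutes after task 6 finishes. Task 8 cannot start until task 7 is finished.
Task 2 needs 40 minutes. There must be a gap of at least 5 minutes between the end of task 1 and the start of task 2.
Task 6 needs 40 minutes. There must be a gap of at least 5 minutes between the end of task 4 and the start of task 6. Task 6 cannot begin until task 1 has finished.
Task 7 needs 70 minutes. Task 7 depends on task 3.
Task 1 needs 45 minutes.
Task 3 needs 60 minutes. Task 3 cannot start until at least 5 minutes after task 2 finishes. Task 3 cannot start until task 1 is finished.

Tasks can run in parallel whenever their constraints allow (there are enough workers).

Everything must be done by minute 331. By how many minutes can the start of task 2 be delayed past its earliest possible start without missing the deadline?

Task 1 can start immediately at minute 0; it finishes at minute 45.
Task 2 waits on task 1 (finishes minute 45, plus 5-minute gap → minute 50), so it starts at minute 50 and finishes at 50 + 40 = minute 90.

Working backward from the deadline:
To finish by minute 331, task 8 (duration 65) must start no later than minute 266.
Task 6 must finish before task 8 (must start by minute 266, minus 10-minute gap → minute 256). With a 40-minute duration, task 6 must start by 256 − 40 = minute 216.
Task 4 must finish before task 6 (must start by minute 216, minus 5-minute gap → minute 211). With a 30-minute duration, task 4 must start by 211 − 30 = minute 181.
To finish by minute 331, task 5 (duration 25) must start no later than minute 306.
Task 7 must finish before task 8 (must start by minute 266). With a 70-minute duration, task 7 must start by 266 − 70 = minute 196.
For task 3: task 4 (must start by minute 181); task 5 (must start by minute 306); task 7 (must start by minute 196). The most restrictive is minute 181; with a 60-minute duration, task 3 must start by minute 121.
Since task 3 (must start by minute 121, minus 5-minute gap → minute 116) depends on it, task 2 must finish by minute 116. Backing off its 40-minute duration gives a latest start of minute 76.
So task 2 can start as early as minute 50 and as late as minute 76, giving 76 − 50 = 26 minutes of slack.

26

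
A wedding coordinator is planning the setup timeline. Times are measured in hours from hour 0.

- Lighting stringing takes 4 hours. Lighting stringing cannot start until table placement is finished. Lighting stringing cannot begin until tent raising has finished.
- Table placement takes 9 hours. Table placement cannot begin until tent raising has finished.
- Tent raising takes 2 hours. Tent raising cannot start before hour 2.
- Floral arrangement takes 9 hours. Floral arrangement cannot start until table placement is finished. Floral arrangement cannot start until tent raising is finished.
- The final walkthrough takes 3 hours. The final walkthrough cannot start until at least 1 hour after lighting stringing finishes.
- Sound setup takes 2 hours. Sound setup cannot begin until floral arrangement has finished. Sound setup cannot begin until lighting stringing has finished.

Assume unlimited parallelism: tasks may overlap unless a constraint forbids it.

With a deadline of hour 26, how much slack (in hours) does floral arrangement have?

After its own release at hour 2, tent raising can start at hour 2 and finishes at hour 4.
Table placement cannot begin until tent raising (finishes hour 4). It runs from hour 4 to 4 + 9 = hour 13.
Floral arrangement cannot start until table placement (finishes hour 13); tent raising (finishes hour 4). The controlling bound is hour 13, so floral arrangement finishes at 13 + 9 = hour 22.

Working backward from the deadline:
Sound setup must finish by hour 26; it takes 2 hours, so it must start by 26 − 2 = hour 24.
Floral arrangement must finish before sound setup (must start by hour 24). With a 9-hour duration, floral arrangement must start by 24 − 9 = hour 15.
So floral arrangement can start as early as hour 13 and as late as hour 15, giving 15 − 13 = 2 hours of slack.

2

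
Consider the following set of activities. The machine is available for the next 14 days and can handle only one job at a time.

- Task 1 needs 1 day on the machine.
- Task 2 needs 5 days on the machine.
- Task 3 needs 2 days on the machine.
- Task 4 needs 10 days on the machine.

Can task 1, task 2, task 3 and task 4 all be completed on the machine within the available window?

Running back to back, the jobs need 1 + 5 + 2 + 10 = 18 days on the machine.
Since 18 > 14, they cannot all fit.

No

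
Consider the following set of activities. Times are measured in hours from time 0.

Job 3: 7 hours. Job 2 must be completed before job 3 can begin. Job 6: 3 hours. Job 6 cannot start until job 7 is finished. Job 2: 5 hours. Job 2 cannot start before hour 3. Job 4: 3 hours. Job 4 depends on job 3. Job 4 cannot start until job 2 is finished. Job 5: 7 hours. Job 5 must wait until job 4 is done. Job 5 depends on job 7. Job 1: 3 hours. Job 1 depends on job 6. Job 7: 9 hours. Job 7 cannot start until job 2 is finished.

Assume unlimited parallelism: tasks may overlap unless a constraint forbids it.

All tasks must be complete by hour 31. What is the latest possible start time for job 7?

To finish by hour 31, job 5 (duration 7) must start no later than hour 24.
Job 1 has no dependents, so it just needs to finish by hour 31. Starting by 31 − 3 = hour 28 achieves that.
Job 6 has to be done before job 1 (must start by hour 28). That means finishing by hour 28, i.e. starting by 28 − 3 = hour 25.
For job 7: job 5 (must start by hour 24); job 6 (must start by hour 25). The most restrictive is hour 24; with a 9-hour duration, job 7 must start by hour 15.

15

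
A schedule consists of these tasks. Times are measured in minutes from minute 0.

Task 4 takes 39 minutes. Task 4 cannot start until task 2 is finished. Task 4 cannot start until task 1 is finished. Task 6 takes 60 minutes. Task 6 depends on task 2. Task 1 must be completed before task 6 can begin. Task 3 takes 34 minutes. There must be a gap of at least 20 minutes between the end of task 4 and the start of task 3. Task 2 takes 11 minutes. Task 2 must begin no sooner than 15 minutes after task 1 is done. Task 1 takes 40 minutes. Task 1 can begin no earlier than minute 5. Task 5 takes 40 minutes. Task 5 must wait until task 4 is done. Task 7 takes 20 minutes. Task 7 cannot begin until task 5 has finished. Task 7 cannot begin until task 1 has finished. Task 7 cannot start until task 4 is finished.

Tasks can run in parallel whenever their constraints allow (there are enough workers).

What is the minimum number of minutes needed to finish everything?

Task 1 cannot begin until its own release at minute 5. It runs from minute 5 to 5 + 40 = minute 45.
Task 2 waits on task 1 (finishes minute 45, plus 15-minute gap → minute 60), so it starts at minute 60 and finishes at 60 + 11 = minute 71.
Task 6 cannot start until task 2 (finishes minute 71); task 1 (finishes minute 45). The controlling bound is minute 71, so task 6 finishes at 71 + 60 = minute 131.
Task 4 has to wait for task 2 (finishes minute 71); task 1 (finishes minute 45). The latest of these is minute 71, so task 4 runs minute 71 to 71 + 39 = minute 110.
After task 4 (finishes minute 110), task 5 can start at minute 110 and finishes at minute 150.
For task 7: task 5 (finishes minute 150); task 1 (finishes minute 45); task 4 (finishes minute 110). Taking the maximum gives a start of minute 150, and it finishes at 150 + 20 = minute 170.
Task 3 waits on task 4 (finishes minute 110, plus 20-minute gap → minute 130), so it starts at minute 130 and finishes at 130 + 34 = minute 164.
All tasks are finished once the last one completes. Finish times: Task 1 at 45, Task 2 at 71, Task 3 at 164, Task 4 at 110, Task 5 at 150, Task 6 at 131, Task 7 at 170. The latest is minute 170.

170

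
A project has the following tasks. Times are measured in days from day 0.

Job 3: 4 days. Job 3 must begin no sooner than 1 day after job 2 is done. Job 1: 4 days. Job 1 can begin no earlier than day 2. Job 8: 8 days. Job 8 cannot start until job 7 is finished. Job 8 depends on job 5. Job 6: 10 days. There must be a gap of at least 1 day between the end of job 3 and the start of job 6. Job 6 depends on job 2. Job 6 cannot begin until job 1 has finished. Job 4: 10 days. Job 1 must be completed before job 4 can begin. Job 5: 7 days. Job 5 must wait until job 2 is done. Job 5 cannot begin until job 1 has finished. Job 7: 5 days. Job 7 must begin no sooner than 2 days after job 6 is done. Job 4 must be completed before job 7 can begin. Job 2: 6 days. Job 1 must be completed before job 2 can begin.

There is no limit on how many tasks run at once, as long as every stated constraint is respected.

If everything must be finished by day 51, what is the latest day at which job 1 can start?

10

Job 8 must finish by day 51; it takes 8 days, so it must start by 51 − 8 = day 43.
Since job 8 (must start by day 43) depends on it, job 7 must finish by day 43. Backing off its 5-day duration gives a latest start of day 38.
Job 6 feeds into job 7 (must start by day 38, minus 2-day gap → day 36); so job 6 must finish by day 36 and therefore start by day 26.
Job 3 has to be done before job 6 (must start by day 26, minus 1-day gap → day 25). That means finishing by day 25, i.e. starting by 25 − 4 = day 21.
Job 5 feeds into job 8 (must start by day 43); so job 5 must finish by day 43 and therefore start by day 36.
For job 2: job 3 (must start by day 21, minus 1-day gap → day 20); job 5 (must start by day 36); job 6 (must start by day 26). The most restrictive is day 20; with a 6-day duration, job 2 must start by day 14.
Job 4 feeds into job 7 (must start by day 38); so job 4 must finish by day 38 and therefore start by day 28.
Job 1 feeds job 2 (must start by day 14); job 4 (must start by day 28); job 5 (must start by day 36); job 6 (must start by day 26). Taking the minimum, job 1 must finish by day 14 and start by 14 − 4 = day 10.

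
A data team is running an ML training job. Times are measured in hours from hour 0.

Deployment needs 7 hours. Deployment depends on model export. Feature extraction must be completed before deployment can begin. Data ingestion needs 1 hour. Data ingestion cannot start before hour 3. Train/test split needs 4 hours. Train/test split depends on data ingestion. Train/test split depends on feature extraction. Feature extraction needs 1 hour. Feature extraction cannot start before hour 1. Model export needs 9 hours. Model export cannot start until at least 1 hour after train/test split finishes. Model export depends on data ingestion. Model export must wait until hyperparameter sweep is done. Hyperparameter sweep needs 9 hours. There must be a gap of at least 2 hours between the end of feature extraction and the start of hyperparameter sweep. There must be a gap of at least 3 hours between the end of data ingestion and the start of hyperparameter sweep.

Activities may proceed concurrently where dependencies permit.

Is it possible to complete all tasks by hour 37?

Yes

Feature extraction cannot begin until its own release at hour 1. It runs from hour 1 to 1 + 1 = hour 2.
Data ingestion waits on its own release at hour 3, so it starts at hour 3 and finishes at 3 + 1 = hour 4.
For hyperparameter sweep: feature extraction (finishes hour 2, plus 2-hour gap → hour 4); data ingestion (finishes hour 4, plus 3-hour gap → hour 7). Taking the maximum gives a start of hour 7, and it finishes at 7 + 9 = hour 16.
Train/test split needs all of data ingestion (finishes hour 4); feature extraction (finishes hour 2). That puts its earliest start at hour 4; it finishes at 4 + 4 = hour 8.
Model export has to wait for train/test split (finishes hour 8, plus 1-hour gap → hour 9); data ingestion (finishes hour 4); hyperparameter sweep (finishes hour 16). The latest of these is hour 16, so model export runs hour 16 to 16 + 9 = hour 25.
Deployment has to wait for model export (finishes hour 25); feature extraction (finishes hour 2). The latest of these is hour 25, so deployment runs hour 25 to 25 + 7 = hour 32.
Every task is finished by hour 32, which is no later than the deadline of 37, so the schedule is feasible.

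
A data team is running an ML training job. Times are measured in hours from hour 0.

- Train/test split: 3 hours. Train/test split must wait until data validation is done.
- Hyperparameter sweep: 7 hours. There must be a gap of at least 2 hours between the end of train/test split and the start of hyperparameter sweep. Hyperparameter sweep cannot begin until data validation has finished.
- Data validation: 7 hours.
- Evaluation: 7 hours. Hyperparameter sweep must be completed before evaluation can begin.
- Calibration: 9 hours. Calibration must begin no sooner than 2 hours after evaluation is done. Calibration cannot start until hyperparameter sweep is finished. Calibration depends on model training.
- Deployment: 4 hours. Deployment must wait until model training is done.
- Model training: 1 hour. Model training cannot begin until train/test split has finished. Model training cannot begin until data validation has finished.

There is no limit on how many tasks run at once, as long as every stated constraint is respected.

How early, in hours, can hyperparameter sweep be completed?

19

Data validation has no prerequisites, so it starts at hour 0 and finishes at hour 7.
After data validation (finishes hour 7), train/test split can start at hour 7 and finishes at hour 10.
For hyperparameter sweep: train/test split (finishes hour 10, plus 2-hour gap → hour 12); data validation (finishes hour 7). Taking the maximum gives a start of hour 12, and it finishes at 12 + 7 = hour 19.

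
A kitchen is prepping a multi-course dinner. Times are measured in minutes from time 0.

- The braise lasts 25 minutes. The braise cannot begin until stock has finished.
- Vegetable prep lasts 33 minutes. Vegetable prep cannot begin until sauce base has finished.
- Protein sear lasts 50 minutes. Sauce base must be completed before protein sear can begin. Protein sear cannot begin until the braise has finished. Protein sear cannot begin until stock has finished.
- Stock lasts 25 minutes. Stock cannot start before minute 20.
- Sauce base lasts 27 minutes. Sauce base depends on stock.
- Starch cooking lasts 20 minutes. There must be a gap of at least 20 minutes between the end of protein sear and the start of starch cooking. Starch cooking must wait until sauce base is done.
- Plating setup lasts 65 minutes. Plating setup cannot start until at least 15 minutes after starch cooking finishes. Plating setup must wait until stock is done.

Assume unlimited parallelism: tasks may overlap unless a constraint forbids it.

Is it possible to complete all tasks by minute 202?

No

Stock cannot begin until its own release at minute 20. It runs from minute 20 to 20 + 25 = minute 45.
The braise cannot begin until stock (finishes minute 45). It runs from minute 45 to 45 + 25 = minute 70.
Sauce base waits on stock (finishes minute 45), so it starts at minute 45 and finishes at 45 + 27 = minute 72.
After sauce base (finishes minute 72), vegetable prep can start at minute 72 and finishes at minute 105.
Protein sear has to wait for sauce base (finishes minute 72); the braise (finishes minute 70); stock (finishes minute 45). The latest of these is minute 72, so protein sear runs minute 72 to 72 + 50 = minute 122.
Starch cooking cannot start until protein sear (finishes minute 122, plus 20-minute gap → minute 142); sauce base (finishes minute 72). The controlling bound is minute 142, so starch cooking finishes at 142 + 20 = minute 162.
Plating setup needs all of starch cooking (finishes minute 162, plus 15-minute gap → minute 177); stock (finishes minute 45). That puts its earliest start at minute 177; it finishes at 177 + 65 = minute 242.
The earliest everything can be done is minute 242, which is after the deadline of 202, so it is not possible.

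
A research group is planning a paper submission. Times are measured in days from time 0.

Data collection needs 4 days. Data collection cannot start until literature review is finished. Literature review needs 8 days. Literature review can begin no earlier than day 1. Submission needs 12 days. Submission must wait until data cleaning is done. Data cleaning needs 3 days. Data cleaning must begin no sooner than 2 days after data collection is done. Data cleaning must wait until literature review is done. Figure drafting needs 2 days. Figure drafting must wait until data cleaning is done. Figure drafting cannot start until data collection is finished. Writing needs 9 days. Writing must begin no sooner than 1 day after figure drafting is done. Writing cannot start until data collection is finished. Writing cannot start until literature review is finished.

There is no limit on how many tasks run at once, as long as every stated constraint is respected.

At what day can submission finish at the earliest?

After its own release at day 1, literature review can start at day 1 and finishes at day 9.
Data collection waits on literature review (finishes day 9), so it starts at day 9 and finishes at 9 + 4 = day 13.
For data cleaning: data collection (finishes day 13, plus 2-day gap → day 15); literature review (finishes day 9). Taking the maximum gives a start of day 15, and it finishes at 15 + 3 = day 18.
Submission cannot begin until data cleaning (finishes day 18). It runs from day 18 to 18 + 12 = day 30.

30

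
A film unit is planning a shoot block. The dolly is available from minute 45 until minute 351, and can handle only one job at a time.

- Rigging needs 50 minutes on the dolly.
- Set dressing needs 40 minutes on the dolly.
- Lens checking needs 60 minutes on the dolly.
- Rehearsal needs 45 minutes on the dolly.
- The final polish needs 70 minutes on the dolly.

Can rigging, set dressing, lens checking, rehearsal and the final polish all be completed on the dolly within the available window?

Yes

The dolly window is 351 − 45 = 306 minutes.
Running back to back, the jobs need 50 + 40 + 60 + 45 + 70 = 265 minutes on the dolly.
Since 265 ≤ 306, they fit within the window.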